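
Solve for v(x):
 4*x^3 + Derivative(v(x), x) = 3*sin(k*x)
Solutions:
 v(x) = C1 - x^4 - 3*cos(k*x)/k


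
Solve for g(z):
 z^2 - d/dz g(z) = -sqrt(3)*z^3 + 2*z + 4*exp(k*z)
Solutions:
 g(z) = C1 + sqrt(3)*z^4/4 + z^3/3 - z^2 - 4*exp(k*z)/k


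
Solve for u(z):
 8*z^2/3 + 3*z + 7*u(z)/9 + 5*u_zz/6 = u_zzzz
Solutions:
 u(z) = C1*exp(-sqrt(3)*z*sqrt(5 + sqrt(137))/6) + C2*exp(sqrt(3)*z*sqrt(5 + sqrt(137))/6) + C3*sin(sqrt(3)*z*sqrt(-5 + sqrt(137))/6) + C4*cos(sqrt(3)*z*sqrt(-5 + sqrt(137))/6) - 24*z^2/7 - 27*z/7 + 360/49


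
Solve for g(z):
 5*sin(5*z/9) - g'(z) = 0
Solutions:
 g(z) = C1 - 9*cos(5*z/9)


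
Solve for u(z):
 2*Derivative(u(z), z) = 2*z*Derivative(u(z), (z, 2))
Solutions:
 u(z) = C1 + C2*z^2


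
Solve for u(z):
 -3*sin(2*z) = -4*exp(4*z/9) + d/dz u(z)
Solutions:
 u(z) = C1 + 9*exp(4*z/9) + 3*cos(2*z)/2


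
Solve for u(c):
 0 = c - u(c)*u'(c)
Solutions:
 u(c) = -sqrt(C1 + c^2)
 u(c) = sqrt(C1 + c^2)


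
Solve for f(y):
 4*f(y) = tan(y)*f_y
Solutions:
 f(y) = C1*sin(y)^4


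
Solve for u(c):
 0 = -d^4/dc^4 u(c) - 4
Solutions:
 u(c) = C1 + C2*c + C3*c^2 + C4*c^3 - c^4/6


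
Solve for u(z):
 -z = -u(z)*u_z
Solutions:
 u(z) = -sqrt(C1 + z^2)
 u(z) = sqrt(C1 + z^2)


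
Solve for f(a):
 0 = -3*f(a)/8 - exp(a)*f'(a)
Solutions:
 f(a) = C1*exp(3*exp(-a)/8)


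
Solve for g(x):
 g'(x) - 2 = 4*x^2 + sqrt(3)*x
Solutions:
 g(x) = C1 + 4*x^3/3 + sqrt(3)*x^2/2 + 2*x


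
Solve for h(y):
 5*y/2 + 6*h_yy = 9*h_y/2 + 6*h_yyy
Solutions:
 h(y) = C1 + 5*y^2/18 + 20*y/27 + (C2*sin(sqrt(2)*y/2) + C3*cos(sqrt(2)*y/2))*exp(y/2)


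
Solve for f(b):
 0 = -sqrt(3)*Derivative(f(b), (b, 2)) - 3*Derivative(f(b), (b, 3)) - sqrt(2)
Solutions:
 f(b) = C1 + C2*b + C3*exp(-sqrt(3)*b/3) - sqrt(6)*b^2/6


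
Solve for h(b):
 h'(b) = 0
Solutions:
 h(b) = C1


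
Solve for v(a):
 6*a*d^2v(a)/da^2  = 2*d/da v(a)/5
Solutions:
 v(a) = C1 + C2*a^(16/15)


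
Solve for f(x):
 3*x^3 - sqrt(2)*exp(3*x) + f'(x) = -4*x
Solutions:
 f(x) = C1 - 3*x^4/4 - 2*x^2 + sqrt(2)*exp(3*x)/3


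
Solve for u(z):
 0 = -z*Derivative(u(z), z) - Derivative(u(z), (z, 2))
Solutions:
 u(z) = C1 + C2*erf(sqrt(2)*z/2)


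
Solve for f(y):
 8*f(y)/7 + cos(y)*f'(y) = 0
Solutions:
 f(y) = C1*(sin(y) - 1)^(4/7)/(sin(y) + 1)^(4/7)


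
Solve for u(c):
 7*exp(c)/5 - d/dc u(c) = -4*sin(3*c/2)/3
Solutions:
 u(c) = C1 + 7*exp(c)/5 - 8*cos(3*c/2)/9


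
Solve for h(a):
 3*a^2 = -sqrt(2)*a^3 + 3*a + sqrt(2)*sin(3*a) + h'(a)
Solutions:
 h(a) = C1 + sqrt(2)*a^4/4 + a^3 - 3*a^2/2 + sqrt(2)*cos(3*a)/3


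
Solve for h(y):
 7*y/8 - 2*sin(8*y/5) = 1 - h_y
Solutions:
 h(y) = C1 - 7*y^2/16 + y - 5*cos(8*y/5)/4


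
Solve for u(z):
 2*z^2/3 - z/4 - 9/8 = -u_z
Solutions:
 u(z) = C1 - 2*z^3/9 + z^2/8 + 9*z/8


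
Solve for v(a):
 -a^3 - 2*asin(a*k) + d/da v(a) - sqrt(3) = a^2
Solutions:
 v(a) = C1 + a^4/4 + a^3/3 + sqrt(3)*a + 2*Piecewise((a*asin(a*k) + sqrt(-a^2*k^2 + 1)/k, Ne(k, 0)), (0, True))


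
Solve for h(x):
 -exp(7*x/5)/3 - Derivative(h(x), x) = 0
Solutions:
 h(x) = C1 - 5*exp(7*x/5)/21


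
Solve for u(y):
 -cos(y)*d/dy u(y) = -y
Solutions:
 u(y) = C1 + Integral(y/cos(y), y)


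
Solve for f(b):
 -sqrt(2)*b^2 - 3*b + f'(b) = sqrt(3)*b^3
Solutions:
 f(b) = C1 + sqrt(3)*b^4/4 + sqrt(2)*b^3/3 + 3*b^2/2


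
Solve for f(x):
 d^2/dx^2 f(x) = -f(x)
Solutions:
 f(x) = C1*sin(x) + C2*cos(x)


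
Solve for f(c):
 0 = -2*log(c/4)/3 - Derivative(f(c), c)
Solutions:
 f(c) = C1 - 2*c*log(c)/3 + 2*c/3 + 4*c*log(2)/3


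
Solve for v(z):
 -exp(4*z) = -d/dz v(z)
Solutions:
 v(z) = C1 + exp(4*z)/4


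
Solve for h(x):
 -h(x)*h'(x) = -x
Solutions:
 h(x) = -sqrt(C1 + x^2)
 h(x) = sqrt(C1 + x^2)


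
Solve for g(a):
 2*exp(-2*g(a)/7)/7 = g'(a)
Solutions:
 g(a) = 7*log(-sqrt(C1 + 2*a)) - 7*log(7) + 7*log(2)/2
 g(a) = 7*log(C1 + 2*a)/2 - 7*log(7) + 7*log(2)/2


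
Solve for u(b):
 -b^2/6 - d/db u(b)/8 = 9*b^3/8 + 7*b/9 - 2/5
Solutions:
 u(b) = C1 - 9*b^4/4 - 4*b^3/9 - 28*b^2/9 + 16*b/5


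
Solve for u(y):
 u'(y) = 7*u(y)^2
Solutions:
 u(y) = -1/(C1 + 7*y)


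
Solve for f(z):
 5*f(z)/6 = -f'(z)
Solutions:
 f(z) = C1*exp(-5*z/6)


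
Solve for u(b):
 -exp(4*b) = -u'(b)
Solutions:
 u(b) = C1 + exp(4*b)/4


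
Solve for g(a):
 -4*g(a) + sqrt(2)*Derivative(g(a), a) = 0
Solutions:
 g(a) = C1*exp(2*sqrt(2)*a)


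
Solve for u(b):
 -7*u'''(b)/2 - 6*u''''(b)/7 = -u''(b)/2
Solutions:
 u(b) = C1 + C2*b + C3*exp(b*(-49 + sqrt(2737))/24) + C4*exp(-b*(49 + sqrt(2737))/24)


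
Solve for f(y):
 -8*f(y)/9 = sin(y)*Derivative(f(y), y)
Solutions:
 f(y) = C1*(cos(y) + 1)^(4/9)/(cos(y) - 1)^(4/9)


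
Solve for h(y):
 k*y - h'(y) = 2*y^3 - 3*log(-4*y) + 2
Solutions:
 h(y) = C1 + k*y^2/2 - y^4/2 + 3*y*log(-y) + y*(-5 + 6*log(2))


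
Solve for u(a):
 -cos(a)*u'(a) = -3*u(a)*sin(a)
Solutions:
 u(a) = C1/cos(a)^3


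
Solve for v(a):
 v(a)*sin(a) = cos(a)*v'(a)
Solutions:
 v(a) = C1/cos(a)


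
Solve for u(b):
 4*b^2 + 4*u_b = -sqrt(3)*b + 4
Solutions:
 u(b) = C1 - b^3/3 - sqrt(3)*b^2/8 + b


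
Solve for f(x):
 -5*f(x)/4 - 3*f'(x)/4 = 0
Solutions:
 f(x) = C1*exp(-5*x/3)


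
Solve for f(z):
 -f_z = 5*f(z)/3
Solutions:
 f(z) = C1*exp(-5*z/3)


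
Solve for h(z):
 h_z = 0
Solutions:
 h(z) = C1


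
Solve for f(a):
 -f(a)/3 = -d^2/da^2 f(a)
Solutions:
 f(a) = C1*exp(-sqrt(3)*a/3) + C2*exp(sqrt(3)*a/3)


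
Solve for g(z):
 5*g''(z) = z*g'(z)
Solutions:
 g(z) = C1 + C2*erfi(sqrt(10)*z/10)


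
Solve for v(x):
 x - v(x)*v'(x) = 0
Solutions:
 v(x) = -sqrt(C1 + x^2)
 v(x) = sqrt(C1 + x^2)


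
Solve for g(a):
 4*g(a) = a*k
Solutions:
 g(a) = a*k/4


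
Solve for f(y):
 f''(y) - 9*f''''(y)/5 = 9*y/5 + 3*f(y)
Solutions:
 f(y) = -3*y/5 + (C1*sin(3^(3/4)*5^(1/4)*y*sin(atan(sqrt(515)/5)/2)/3) + C2*cos(3^(3/4)*5^(1/4)*y*sin(atan(sqrt(515)/5)/2)/3))*exp(-3^(3/4)*5^(1/4)*y*cos(atan(sqrt(515)/5)/2)/3) + (C3*sin(3^(3/4)*5^(1/4)*y*sin(atan(sqrt(515)/5)/2)/3) + C4*cos(3^(3/4)*5^(1/4)*y*sin(atan(sqrt(515)/5)/2)/3))*exp(3^(3/4)*5^(1/4)*y*cos(atan(sqrt(515)/5)/2)/3)


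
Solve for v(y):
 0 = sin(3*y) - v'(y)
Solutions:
 v(y) = C1 - cos(3*y)/3


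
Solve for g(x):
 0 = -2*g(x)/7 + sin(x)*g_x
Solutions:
 g(x) = C1*(cos(x) - 1)^(1/7)/(cos(x) + 1)^(1/7)


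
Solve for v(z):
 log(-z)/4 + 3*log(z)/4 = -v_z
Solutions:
 v(z) = C1 - z*log(z) + z*(1 - I*pi/4)


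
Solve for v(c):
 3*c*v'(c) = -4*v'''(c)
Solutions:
 v(c) = C1 + Integral(C2*airyai(-6^(1/3)*c/2) + C3*airybi(-6^(1/3)*c/2), c)


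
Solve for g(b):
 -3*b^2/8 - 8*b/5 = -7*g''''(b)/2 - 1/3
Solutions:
 g(b) = C1 + C2*b + C3*b^2 + C4*b^3 + b^6/3360 + 2*b^5/525 - b^4/252


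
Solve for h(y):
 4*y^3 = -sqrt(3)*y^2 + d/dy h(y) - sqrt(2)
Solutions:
 h(y) = C1 + y^4 + sqrt(3)*y^3/3 + sqrt(2)*y


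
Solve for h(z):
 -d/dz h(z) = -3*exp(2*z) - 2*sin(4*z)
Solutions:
 h(z) = C1 + 3*exp(2*z)/2 - cos(4*z)/2


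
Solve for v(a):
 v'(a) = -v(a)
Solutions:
 v(a) = C1*exp(-a)


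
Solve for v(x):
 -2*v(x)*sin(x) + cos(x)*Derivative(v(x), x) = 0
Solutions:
 v(x) = C1/cos(x)^2


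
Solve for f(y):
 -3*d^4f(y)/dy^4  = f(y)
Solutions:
 f(y) = (C1*sin(sqrt(2)*3^(3/4)*y/6) + C2*cos(sqrt(2)*3^(3/4)*y/6))*exp(-sqrt(2)*3^(3/4)*y/6) + (C3*sin(sqrt(2)*3^(3/4)*y/6) + C4*cos(sqrt(2)*3^(3/4)*y/6))*exp(sqrt(2)*3^(3/4)*y/6)


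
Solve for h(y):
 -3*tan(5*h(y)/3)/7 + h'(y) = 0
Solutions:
 h(y) = -3*asin(C1*exp(5*y/7))/5 + 3*pi/5
 h(y) = 3*asin(C1*exp(5*y/7))/5


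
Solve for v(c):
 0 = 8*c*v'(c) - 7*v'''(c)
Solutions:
 v(c) = C1 + Integral(C2*airyai(2*7^(2/3)*c/7) + C3*airybi(2*7^(2/3)*c/7), c)


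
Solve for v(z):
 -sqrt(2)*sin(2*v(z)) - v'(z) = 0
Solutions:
 v(z) = pi - acos((-C1 - exp(4*sqrt(2)*z))/(C1 - exp(4*sqrt(2)*z)))/2
 v(z) = acos((-C1 - exp(4*sqrt(2)*z))/(C1 - exp(4*sqrt(2)*z)))/2


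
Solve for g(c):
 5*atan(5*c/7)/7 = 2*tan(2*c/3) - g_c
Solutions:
 g(c) = C1 - 5*c*atan(5*c/7)/7 + log(25*c^2 + 49)/2 - 3*log(cos(2*c/3))


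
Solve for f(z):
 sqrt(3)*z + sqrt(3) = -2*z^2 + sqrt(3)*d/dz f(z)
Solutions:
 f(z) = C1 + 2*sqrt(3)*z^3/9 + z^2/2 + z


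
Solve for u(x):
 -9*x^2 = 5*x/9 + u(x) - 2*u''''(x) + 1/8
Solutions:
 u(x) = C1*exp(-2^(3/4)*x/2) + C2*exp(2^(3/4)*x/2) + C3*sin(2^(3/4)*x/2) + C4*cos(2^(3/4)*x/2) - 9*x^2 - 5*x/9 - 1/8


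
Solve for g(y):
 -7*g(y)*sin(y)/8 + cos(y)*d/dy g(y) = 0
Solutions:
 g(y) = C1/cos(y)^(7/8)


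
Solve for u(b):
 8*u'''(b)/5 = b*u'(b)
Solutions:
 u(b) = C1 + Integral(C2*airyai(5^(1/3)*b/2) + C3*airybi(5^(1/3)*b/2), b)


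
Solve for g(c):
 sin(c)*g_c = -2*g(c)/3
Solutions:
 g(c) = C1*(cos(c) + 1)^(1/3)/(cos(c) - 1)^(1/3)


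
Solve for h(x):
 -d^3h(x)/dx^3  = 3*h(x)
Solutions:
 h(x) = C3*exp(-3^(1/3)*x) + (C1*sin(3^(5/6)*x/2) + C2*cos(3^(5/6)*x/2))*exp(3^(1/3)*x/2)


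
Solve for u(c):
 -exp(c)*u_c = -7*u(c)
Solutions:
 u(c) = C1*exp(-7*exp(-c))


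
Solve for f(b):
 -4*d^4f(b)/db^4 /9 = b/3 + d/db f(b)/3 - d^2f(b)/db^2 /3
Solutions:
 f(b) = C1 + C2*exp(b*((2*sqrt(2) + 3)^(-1/3) + (2*sqrt(2) + 3)^(1/3))/4)*sin(sqrt(3)*b*(-(2*sqrt(2) + 3)^(1/3) + (2*sqrt(2) + 3)^(-1/3))/4) + C3*exp(b*((2*sqrt(2) + 3)^(-1/3) + (2*sqrt(2) + 3)^(1/3))/4)*cos(sqrt(3)*b*(-(2*sqrt(2) + 3)^(1/3) + (2*sqrt(2) + 3)^(-1/3))/4) + C4*exp(-b*((2*sqrt(2) + 3)^(-1/3) + (2*sqrt(2) + 3)^(1/3))/2) - b^2/2 - b


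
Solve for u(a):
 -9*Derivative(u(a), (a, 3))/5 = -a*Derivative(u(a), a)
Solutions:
 u(a) = C1 + Integral(C2*airyai(15^(1/3)*a/3) + C3*airybi(15^(1/3)*a/3), a)


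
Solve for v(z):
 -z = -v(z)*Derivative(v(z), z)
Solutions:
 v(z) = -sqrt(C1 + z^2)
 v(z) = sqrt(C1 + z^2)


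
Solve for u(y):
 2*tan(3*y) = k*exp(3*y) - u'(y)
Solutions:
 u(y) = C1 + k*exp(3*y)/3 + 2*log(cos(3*y))/3


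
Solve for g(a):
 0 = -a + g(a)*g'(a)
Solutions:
 g(a) = -sqrt(C1 + a^2)
 g(a) = sqrt(C1 + a^2)


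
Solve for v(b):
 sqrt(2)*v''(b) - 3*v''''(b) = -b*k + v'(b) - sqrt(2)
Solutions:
 v(b) = C1 + C2*exp(b*(2*2^(5/6)/(sqrt(81 - 8*sqrt(2)) + 9)^(1/3) + 2^(2/3)*(sqrt(81 - 8*sqrt(2)) + 9)^(1/3))/12)*sin(sqrt(3)*b*(-2*2^(5/6)/(sqrt(81 - 8*sqrt(2)) + 9)^(1/3) + 2^(2/3)*(sqrt(81 - 8*sqrt(2)) + 9)^(1/3))/12) + C3*exp(b*(2*2^(5/6)/(sqrt(81 - 8*sqrt(2)) + 9)^(1/3) + 2^(2/3)*(sqrt(81 - 8*sqrt(2)) + 9)^(1/3))/12)*cos(sqrt(3)*b*(-2*2^(5/6)/(sqrt(81 - 8*sqrt(2)) + 9)^(1/3) + 2^(2/3)*(sqrt(81 - 8*sqrt(2)) + 9)^(1/3))/12) + C4*exp(-b*(2*2^(5/6)/(sqrt(81 - 8*sqrt(2)) + 9)^(1/3) + 2^(2/3)*(sqrt(81 - 8*sqrt(2)) + 9)^(1/3))/6) + b^2*k/2 + sqrt(2)*b*k + sqrt(2)*b


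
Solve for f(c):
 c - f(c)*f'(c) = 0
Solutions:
 f(c) = -sqrt(C1 + c^2)
 f(c) = sqrt(C1 + c^2)


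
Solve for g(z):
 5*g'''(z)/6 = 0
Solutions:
 g(z) = C1 + C2*z + C3*z^2


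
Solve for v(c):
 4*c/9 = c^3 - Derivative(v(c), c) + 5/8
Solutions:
 v(c) = C1 + c^4/4 - 2*c^2/9 + 5*c/8


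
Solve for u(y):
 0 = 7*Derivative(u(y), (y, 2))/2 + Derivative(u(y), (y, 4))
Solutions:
 u(y) = C1 + C2*y + C3*sin(sqrt(14)*y/2) + C4*cos(sqrt(14)*y/2)


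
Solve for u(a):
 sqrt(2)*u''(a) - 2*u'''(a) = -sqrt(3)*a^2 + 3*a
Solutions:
 u(a) = C1 + C2*a + C3*exp(sqrt(2)*a/2) - sqrt(6)*a^4/24 + a^3*(-4*sqrt(3) + 3*sqrt(2))/12 + a^2*(3/2 - sqrt(6))


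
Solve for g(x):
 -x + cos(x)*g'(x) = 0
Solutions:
 g(x) = C1 + Integral(x/cos(x), x)


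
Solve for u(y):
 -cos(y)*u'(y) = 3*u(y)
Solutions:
 u(y) = C1*(sin(y) - 1)^(3/2)/(sin(y) + 1)^(3/2)


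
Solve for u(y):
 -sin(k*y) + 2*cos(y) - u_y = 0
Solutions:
 u(y) = C1 + 2*sin(y) + cos(k*y)/k


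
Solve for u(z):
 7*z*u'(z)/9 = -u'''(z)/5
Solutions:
 u(z) = C1 + Integral(C2*airyai(-105^(1/3)*z/3) + C3*airybi(-105^(1/3)*z/3), z)


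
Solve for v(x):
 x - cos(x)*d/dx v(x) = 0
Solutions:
 v(x) = C1 + Integral(x/cos(x), x)


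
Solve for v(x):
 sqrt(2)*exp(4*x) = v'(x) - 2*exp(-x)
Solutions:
 v(x) = C1 + sqrt(2)*exp(4*x)/4 - 2*exp(-x)


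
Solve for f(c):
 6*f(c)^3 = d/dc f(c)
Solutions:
 f(c) = -sqrt(2)*sqrt(-1/(C1 + 6*c))/2
 f(c) = sqrt(2)*sqrt(-1/(C1 + 6*c))/2


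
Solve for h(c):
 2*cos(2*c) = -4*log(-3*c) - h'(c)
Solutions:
 h(c) = C1 - 4*c*log(-c) - 4*c*log(3) + 4*c - sin(2*c)


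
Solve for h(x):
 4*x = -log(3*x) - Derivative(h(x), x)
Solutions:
 h(x) = C1 - 2*x^2 - x*log(x) - x*log(3) + x


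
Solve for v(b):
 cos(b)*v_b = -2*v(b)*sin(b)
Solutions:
 v(b) = C1*cos(b)^2


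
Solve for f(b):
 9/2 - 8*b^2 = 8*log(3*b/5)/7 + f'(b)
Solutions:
 f(b) = C1 - 8*b^3/3 - 8*b*log(b)/7 - 8*b*log(3)/7 + 8*b*log(5)/7 + 79*b/14


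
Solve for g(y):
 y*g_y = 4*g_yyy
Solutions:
 g(y) = C1 + Integral(C2*airyai(2^(1/3)*y/2) + C3*airybi(2^(1/3)*y/2), y)


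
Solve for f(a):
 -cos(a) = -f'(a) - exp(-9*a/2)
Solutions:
 f(a) = C1 + sin(a) + 2*exp(-9*a/2)/9


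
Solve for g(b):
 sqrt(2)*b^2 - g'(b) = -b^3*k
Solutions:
 g(b) = C1 + b^4*k/4 + sqrt(2)*b^3/3


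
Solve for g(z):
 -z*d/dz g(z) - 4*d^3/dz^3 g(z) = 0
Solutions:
 g(z) = C1 + Integral(C2*airyai(-2^(1/3)*z/2) + C3*airybi(-2^(1/3)*z/2), z)


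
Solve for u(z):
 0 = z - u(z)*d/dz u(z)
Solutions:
 u(z) = -sqrt(C1 + z^2)
 u(z) = sqrt(C1 + z^2)


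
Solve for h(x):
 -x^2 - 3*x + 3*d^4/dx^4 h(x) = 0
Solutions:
 h(x) = C1 + C2*x + C3*x^2 + C4*x^3 + x^6/1080 + x^5/120


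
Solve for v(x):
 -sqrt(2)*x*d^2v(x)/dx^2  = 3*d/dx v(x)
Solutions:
 v(x) = C1 + C2*x^(1 - 3*sqrt(2)/2)


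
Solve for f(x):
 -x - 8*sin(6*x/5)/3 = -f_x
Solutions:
 f(x) = C1 + x^2/2 - 20*cos(6*x/5)/9


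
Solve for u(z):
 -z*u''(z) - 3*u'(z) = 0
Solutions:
 u(z) = C1 + C2/z^2


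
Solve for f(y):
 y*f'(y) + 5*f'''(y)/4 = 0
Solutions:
 f(y) = C1 + Integral(C2*airyai(-10^(2/3)*y/5) + C3*airybi(-10^(2/3)*y/5), y)


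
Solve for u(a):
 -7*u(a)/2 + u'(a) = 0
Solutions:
 u(a) = C1*exp(7*a/2)


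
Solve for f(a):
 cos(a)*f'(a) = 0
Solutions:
 f(a) = C1


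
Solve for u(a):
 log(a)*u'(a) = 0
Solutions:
 u(a) = C1


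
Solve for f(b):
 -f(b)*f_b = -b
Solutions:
 f(b) = -sqrt(C1 + b^2)
 f(b) = sqrt(C1 + b^2)


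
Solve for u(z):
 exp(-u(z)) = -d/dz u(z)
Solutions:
 u(z) = log(C1 - z)


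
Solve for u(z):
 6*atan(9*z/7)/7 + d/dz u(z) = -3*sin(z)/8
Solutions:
 u(z) = C1 - 6*z*atan(9*z/7)/7 + log(81*z^2 + 49)/3 + 3*cos(z)/8


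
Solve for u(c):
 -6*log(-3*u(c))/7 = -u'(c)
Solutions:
 -7*Integral(1/(log(-_y) + log(3)), (_y, u(c)))/6 = C1 - c


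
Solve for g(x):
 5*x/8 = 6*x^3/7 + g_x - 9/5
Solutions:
 g(x) = C1 - 3*x^4/14 + 5*x^2/16 + 9*x/5


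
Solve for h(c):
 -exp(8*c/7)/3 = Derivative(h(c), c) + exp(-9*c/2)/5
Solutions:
 h(c) = C1 - 7*exp(8*c/7)/24 + 2*exp(-9*c/2)/45


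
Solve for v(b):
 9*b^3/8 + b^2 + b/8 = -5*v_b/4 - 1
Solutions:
 v(b) = C1 - 9*b^4/40 - 4*b^3/15 - b^2/20 - 4*b/5


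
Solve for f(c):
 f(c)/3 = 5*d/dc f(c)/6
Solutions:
 f(c) = C1*exp(2*c/5)


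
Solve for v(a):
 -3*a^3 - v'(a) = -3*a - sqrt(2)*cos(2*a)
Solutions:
 v(a) = C1 - 3*a^4/4 + 3*a^2/2 + sqrt(2)*sin(2*a)/2


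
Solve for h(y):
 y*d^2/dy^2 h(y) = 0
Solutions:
 h(y) = C1 + C2*y


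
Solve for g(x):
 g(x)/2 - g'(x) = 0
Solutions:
 g(x) = C1*exp(x/2)


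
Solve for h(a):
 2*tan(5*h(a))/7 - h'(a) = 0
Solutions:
 h(a) = -asin(C1*exp(10*a/7))/5 + pi/5
 h(a) = asin(C1*exp(10*a/7))/5


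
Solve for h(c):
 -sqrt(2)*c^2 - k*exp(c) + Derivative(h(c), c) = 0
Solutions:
 h(c) = C1 + sqrt(2)*c^3/3 + k*exp(c)


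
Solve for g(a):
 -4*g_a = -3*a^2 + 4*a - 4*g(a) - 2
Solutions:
 g(a) = C1*exp(a) - 3*a^2/4 - a/2 - 1


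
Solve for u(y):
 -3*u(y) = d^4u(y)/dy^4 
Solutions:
 u(y) = (C1*sin(sqrt(2)*3^(1/4)*y/2) + C2*cos(sqrt(2)*3^(1/4)*y/2))*exp(-sqrt(2)*3^(1/4)*y/2) + (C3*sin(sqrt(2)*3^(1/4)*y/2) + C4*cos(sqrt(2)*3^(1/4)*y/2))*exp(sqrt(2)*3^(1/4)*y/2)


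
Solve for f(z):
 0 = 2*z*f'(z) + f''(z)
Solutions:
 f(z) = C1 + C2*erf(z)


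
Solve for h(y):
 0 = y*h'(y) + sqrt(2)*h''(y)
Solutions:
 h(y) = C1 + C2*erf(2^(1/4)*y/2)


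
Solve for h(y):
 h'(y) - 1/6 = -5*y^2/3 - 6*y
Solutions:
 h(y) = C1 - 5*y^3/9 - 3*y^2 + y/6


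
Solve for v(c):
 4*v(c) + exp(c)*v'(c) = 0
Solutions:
 v(c) = C1*exp(4*exp(-c))


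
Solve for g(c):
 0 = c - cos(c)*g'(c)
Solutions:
 g(c) = C1 + Integral(c/cos(c), c)


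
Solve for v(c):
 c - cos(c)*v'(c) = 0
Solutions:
 v(c) = C1 + Integral(c/cos(c), c)


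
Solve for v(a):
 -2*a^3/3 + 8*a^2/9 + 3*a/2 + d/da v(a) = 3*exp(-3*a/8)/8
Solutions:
 v(a) = C1 + a^4/6 - 8*a^3/27 - 3*a^2/4 - 1/exp(a)^(3/8)


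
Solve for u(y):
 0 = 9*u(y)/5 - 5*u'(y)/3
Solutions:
 u(y) = C1*exp(27*y/25)


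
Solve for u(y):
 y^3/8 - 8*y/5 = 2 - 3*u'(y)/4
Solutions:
 u(y) = C1 - y^4/24 + 16*y^2/15 + 8*y/3


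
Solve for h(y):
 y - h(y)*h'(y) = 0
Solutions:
 h(y) = -sqrt(C1 + y^2)
 h(y) = sqrt(C1 + y^2)


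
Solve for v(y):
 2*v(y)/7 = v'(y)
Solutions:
 v(y) = C1*exp(2*y/7)


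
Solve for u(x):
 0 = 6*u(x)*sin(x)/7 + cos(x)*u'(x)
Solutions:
 u(x) = C1*cos(x)^(6/7)


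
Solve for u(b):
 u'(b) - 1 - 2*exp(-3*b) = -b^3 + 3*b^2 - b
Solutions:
 u(b) = C1 - b^4/4 + b^3 - b^2/2 + b - 2*exp(-3*b)/3


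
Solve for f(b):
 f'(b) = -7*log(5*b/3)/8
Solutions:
 f(b) = C1 - 7*b*log(b)/8 - 7*b*log(5)/8 + 7*b/8 + 7*b*log(3)/8


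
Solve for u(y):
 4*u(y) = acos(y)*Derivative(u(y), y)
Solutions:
 u(y) = C1*exp(4*Integral(1/acos(y), y))


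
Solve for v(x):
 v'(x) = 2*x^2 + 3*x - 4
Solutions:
 v(x) = C1 + 2*x^3/3 + 3*x^2/2 - 4*x


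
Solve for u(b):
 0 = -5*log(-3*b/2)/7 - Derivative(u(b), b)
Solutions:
 u(b) = C1 - 5*b*log(-b)/7 + 5*b*(-log(3) + log(2) + 1)/7


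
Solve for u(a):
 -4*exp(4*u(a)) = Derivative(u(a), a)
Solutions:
 u(a) = log(-I*(1/(C1 + 16*a))^(1/4))
 u(a) = log(I*(1/(C1 + 16*a))^(1/4))
 u(a) = log(-(1/(C1 + 16*a))^(1/4))
 u(a) = log(1/(C1 + 16*a))/4


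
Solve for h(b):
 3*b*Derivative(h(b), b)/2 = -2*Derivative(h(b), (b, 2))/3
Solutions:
 h(b) = C1 + C2*erf(3*sqrt(2)*b/4)


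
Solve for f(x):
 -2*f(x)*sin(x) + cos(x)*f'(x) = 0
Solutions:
 f(x) = C1/cos(x)^2


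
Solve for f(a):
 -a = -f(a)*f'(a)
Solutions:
 f(a) = -sqrt(C1 + a^2)
 f(a) = sqrt(C1 + a^2)


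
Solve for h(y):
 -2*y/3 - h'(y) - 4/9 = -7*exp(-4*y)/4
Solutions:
 h(y) = C1 - y^2/3 - 4*y/9 - 7*exp(-4*y)/16


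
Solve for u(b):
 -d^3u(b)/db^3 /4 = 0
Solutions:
 u(b) = C1 + C2*b + C3*b^2


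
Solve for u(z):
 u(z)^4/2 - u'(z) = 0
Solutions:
 u(z) = 2^(1/3)*(-1/(C1 + 3*z))^(1/3)
 u(z) = 2^(1/3)*(-1/(C1 + z))^(1/3)*(-3^(2/3) - 3*3^(1/6)*I)/6
 u(z) = 2^(1/3)*(-1/(C1 + z))^(1/3)*(-3^(2/3) + 3*3^(1/6)*I)/6


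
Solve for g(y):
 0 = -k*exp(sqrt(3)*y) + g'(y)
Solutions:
 g(y) = C1 + sqrt(3)*k*exp(sqrt(3)*y)/3


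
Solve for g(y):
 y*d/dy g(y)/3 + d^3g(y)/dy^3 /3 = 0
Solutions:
 g(y) = C1 + Integral(C2*airyai(-y) + C3*airybi(-y), y)


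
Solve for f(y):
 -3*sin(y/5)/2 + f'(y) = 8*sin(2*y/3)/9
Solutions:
 f(y) = C1 - 15*cos(y/5)/2 - 4*cos(2*y/3)/3


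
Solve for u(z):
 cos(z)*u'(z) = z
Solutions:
 u(z) = C1 + Integral(z/cos(z), z)


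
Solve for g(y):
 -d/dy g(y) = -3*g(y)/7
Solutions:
 g(y) = C1*exp(3*y/7)


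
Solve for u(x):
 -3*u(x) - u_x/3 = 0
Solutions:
 u(x) = C1*exp(-9*x)


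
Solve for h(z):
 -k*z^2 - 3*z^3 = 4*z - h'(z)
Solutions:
 h(z) = C1 + k*z^3/3 + 3*z^4/4 + 2*z^2


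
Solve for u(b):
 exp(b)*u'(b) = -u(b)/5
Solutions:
 u(b) = C1*exp(exp(-b)/5)


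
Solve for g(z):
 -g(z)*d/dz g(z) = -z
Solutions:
 g(z) = -sqrt(C1 + z^2)
 g(z) = sqrt(C1 + z^2)


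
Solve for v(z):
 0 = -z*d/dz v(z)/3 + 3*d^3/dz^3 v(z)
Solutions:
 v(z) = C1 + Integral(C2*airyai(3^(1/3)*z/3) + C3*airybi(3^(1/3)*z/3), z)


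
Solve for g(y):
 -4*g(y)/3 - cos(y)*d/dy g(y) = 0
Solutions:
 g(y) = C1*(sin(y) - 1)^(2/3)/(sin(y) + 1)^(2/3)


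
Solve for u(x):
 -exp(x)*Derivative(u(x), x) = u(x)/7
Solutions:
 u(x) = C1*exp(exp(-x)/7)


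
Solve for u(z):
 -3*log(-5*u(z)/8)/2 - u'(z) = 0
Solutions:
 2*Integral(1/(log(-_y) - 3*log(2) + log(5)), (_y, u(z)))/3 = C1 - z


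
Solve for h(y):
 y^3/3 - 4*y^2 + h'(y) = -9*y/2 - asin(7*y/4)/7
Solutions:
 h(y) = C1 - y^4/12 + 4*y^3/3 - 9*y^2/4 - y*asin(7*y/4)/7 - sqrt(16 - 49*y^2)/49


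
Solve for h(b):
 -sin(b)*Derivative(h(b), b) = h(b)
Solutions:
 h(b) = C1*sqrt(cos(b) + 1)/sqrt(cos(b) - 1)


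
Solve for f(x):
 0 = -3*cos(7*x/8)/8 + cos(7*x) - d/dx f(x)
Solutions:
 f(x) = C1 - 3*sin(7*x/8)/7 + sin(7*x)/7


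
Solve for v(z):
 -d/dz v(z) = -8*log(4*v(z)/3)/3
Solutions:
 -3*Integral(1/(log(_y) - log(3) + 2*log(2)), (_y, v(z)))/8 = C1 - z


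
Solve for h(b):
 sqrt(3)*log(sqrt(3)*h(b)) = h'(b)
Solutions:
 -2*sqrt(3)*Integral(1/(2*log(_y) + log(3)), (_y, h(b)))/3 = C1 - b


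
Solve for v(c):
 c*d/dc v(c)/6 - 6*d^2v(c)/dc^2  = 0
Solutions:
 v(c) = C1 + C2*erfi(sqrt(2)*c/12)


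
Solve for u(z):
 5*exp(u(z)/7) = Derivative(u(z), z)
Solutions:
 u(z) = 7*log(-1/(C1 + 5*z)) + 7*log(7)


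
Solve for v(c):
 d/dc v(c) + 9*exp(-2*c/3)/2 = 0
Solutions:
 v(c) = C1 + 27*exp(-2*c/3)/4


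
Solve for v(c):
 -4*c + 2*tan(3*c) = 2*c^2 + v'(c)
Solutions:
 v(c) = C1 - 2*c^3/3 - 2*c^2 - 2*log(cos(3*c))/3


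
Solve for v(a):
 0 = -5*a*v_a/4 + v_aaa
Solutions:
 v(a) = C1 + Integral(C2*airyai(10^(1/3)*a/2) + C3*airybi(10^(1/3)*a/2), a)


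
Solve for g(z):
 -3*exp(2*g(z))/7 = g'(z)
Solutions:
 g(z) = log(-sqrt(1/(C1 + 3*z))) - log(2) + log(14)/2
 g(z) = log(1/(C1 + 3*z))/2 - log(2) + log(14)/2


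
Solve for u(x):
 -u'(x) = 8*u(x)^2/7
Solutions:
 u(x) = 7/(C1 + 8*x)


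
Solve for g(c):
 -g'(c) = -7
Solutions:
 g(c) = C1 + 7*c


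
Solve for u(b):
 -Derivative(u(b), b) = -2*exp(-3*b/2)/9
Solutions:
 u(b) = C1 - 4*exp(-3*b/2)/27


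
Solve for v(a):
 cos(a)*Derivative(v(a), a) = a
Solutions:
 v(a) = C1 + Integral(a/cos(a), a)


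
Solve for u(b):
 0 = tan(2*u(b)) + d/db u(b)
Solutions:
 u(b) = -asin(C1*exp(-2*b))/2 + pi/2
 u(b) = asin(C1*exp(-2*b))/2


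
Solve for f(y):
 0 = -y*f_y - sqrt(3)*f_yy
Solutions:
 f(y) = C1 + C2*erf(sqrt(2)*3^(3/4)*y/6)


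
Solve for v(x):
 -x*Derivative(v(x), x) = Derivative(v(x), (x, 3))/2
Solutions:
 v(x) = C1 + Integral(C2*airyai(-2^(1/3)*x) + C3*airybi(-2^(1/3)*x), x)


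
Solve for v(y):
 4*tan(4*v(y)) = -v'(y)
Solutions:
 v(y) = -asin(C1*exp(-16*y))/4 + pi/4
 v(y) = asin(C1*exp(-16*y))/4


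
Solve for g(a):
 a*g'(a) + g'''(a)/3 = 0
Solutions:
 g(a) = C1 + Integral(C2*airyai(-3^(1/3)*a) + C3*airybi(-3^(1/3)*a), a)


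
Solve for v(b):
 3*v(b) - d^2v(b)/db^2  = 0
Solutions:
 v(b) = C1*exp(-sqrt(3)*b) + C2*exp(sqrt(3)*b)


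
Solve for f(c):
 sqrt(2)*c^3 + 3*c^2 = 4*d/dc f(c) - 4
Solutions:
 f(c) = C1 + sqrt(2)*c^4/16 + c^3/4 + c


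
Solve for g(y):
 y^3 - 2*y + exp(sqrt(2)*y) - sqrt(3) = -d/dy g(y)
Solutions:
 g(y) = C1 - y^4/4 + y^2 + sqrt(3)*y - sqrt(2)*exp(sqrt(2)*y)/2


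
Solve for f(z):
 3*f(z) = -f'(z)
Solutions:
 f(z) = C1*exp(-3*z)


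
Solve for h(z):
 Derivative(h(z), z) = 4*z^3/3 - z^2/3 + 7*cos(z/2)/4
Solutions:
 h(z) = C1 + z^4/3 - z^3/9 + 7*sin(z/2)/2


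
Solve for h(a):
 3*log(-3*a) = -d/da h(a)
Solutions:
 h(a) = C1 - 3*a*log(-a) + 3*a*(1 - log(3))


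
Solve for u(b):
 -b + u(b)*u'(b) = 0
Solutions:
 u(b) = -sqrt(C1 + b^2)
 u(b) = sqrt(C1 + b^2)


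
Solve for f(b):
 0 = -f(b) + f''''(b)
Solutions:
 f(b) = C1*exp(-b) + C2*exp(b) + C3*sin(b) + C4*cos(b)


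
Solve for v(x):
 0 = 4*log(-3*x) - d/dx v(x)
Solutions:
 v(x) = C1 + 4*x*log(-x) + 4*x*(-1 + log(3))


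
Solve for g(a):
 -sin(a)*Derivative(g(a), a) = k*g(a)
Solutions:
 g(a) = C1*exp(k*(-log(cos(a) - 1) + log(cos(a) + 1))/2)


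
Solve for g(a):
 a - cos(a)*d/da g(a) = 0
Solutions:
 g(a) = C1 + Integral(a/cos(a), a)


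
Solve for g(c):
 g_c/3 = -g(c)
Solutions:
 g(c) = C1*exp(-3*c)


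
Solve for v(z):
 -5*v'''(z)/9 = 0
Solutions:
 v(z) = C1 + C2*z + C3*z^2


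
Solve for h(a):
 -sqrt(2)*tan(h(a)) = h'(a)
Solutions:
 h(a) = pi - asin(C1*exp(-sqrt(2)*a))
 h(a) = asin(C1*exp(-sqrt(2)*a))


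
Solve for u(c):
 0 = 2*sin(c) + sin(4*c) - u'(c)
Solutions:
 u(c) = C1 - 2*cos(c) - cos(4*c)/4


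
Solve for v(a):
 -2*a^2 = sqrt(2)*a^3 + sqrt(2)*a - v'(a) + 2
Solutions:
 v(a) = C1 + sqrt(2)*a^4/4 + 2*a^3/3 + sqrt(2)*a^2/2 + 2*a


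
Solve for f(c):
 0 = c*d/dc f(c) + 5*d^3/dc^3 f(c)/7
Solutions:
 f(c) = C1 + Integral(C2*airyai(-5^(2/3)*7^(1/3)*c/5) + C3*airybi(-5^(2/3)*7^(1/3)*c/5), c)


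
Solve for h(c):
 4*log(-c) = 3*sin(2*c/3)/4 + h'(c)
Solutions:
 h(c) = C1 + 4*c*log(-c) - 4*c + 9*cos(2*c/3)/8


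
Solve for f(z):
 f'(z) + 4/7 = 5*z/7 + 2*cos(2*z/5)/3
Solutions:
 f(z) = C1 + 5*z^2/14 - 4*z/7 + 5*sin(2*z/5)/3


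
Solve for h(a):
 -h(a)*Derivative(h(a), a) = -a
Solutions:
 h(a) = -sqrt(C1 + a^2)
 h(a) = sqrt(C1 + a^2)


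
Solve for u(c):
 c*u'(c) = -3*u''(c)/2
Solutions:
 u(c) = C1 + C2*erf(sqrt(3)*c/3)


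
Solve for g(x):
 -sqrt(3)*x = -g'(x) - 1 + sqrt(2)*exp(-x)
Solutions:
 g(x) = C1 + sqrt(3)*x^2/2 - x - sqrt(2)*exp(-x)


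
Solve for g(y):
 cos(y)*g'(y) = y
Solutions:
 g(y) = C1 + Integral(y/cos(y), y)


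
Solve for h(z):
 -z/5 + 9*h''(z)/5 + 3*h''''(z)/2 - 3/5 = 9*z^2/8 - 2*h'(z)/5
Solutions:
 h(z) = C1 + C2*exp(z*(-3*12^(1/3)*5^(2/3)/(5 + sqrt(115))^(1/3) + 90^(1/3)*(5 + sqrt(115))^(1/3))/30)*sin(10^(1/3)*3^(1/6)*z*(10^(1/3)*3^(2/3)/(5 + sqrt(115))^(1/3) + (5 + sqrt(115))^(1/3))/10) + C3*exp(z*(-3*12^(1/3)*5^(2/3)/(5 + sqrt(115))^(1/3) + 90^(1/3)*(5 + sqrt(115))^(1/3))/30)*cos(10^(1/3)*3^(1/6)*z*(10^(1/3)*3^(2/3)/(5 + sqrt(115))^(1/3) + (5 + sqrt(115))^(1/3))/10) + C4*exp(-z*(-3*12^(1/3)*5^(2/3)/(5 + sqrt(115))^(1/3) + 90^(1/3)*(5 + sqrt(115))^(1/3))/15) + 15*z^3/16 - 397*z^2/32 + 3621*z/32


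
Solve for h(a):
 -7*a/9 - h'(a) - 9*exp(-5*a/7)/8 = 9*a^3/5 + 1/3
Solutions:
 h(a) = C1 - 9*a^4/20 - 7*a^2/18 - a/3 + 63*exp(-5*a/7)/40


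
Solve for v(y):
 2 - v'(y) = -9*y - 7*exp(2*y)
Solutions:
 v(y) = C1 + 9*y^2/2 + 2*y + 7*exp(2*y)/2


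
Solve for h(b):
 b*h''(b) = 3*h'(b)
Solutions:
 h(b) = C1 + C2*b^4


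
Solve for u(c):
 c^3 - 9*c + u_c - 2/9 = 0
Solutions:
 u(c) = C1 - c^4/4 + 9*c^2/2 + 2*c/9


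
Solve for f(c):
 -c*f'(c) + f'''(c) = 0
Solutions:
 f(c) = C1 + Integral(C2*airyai(c) + C3*airybi(c), c)


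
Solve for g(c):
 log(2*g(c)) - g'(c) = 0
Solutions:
 -Integral(1/(log(_y) + log(2)), (_y, g(c))) = C1 - c


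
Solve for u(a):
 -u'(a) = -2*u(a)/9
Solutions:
 u(a) = C1*exp(2*a/9)


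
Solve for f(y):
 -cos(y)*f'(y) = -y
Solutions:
 f(y) = C1 + Integral(y/cos(y), y)


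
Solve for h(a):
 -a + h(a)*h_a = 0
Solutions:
 h(a) = -sqrt(C1 + a^2)
 h(a) = sqrt(C1 + a^2)


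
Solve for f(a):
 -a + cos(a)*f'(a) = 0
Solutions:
 f(a) = C1 + Integral(a/cos(a), a)


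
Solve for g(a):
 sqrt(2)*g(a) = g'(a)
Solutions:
 g(a) = C1*exp(sqrt(2)*a)


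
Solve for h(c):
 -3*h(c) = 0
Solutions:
 h(c) = 0


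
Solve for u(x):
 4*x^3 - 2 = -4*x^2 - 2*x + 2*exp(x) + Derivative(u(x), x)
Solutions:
 u(x) = C1 + x^4 + 4*x^3/3 + x^2 - 2*x - 2*exp(x)


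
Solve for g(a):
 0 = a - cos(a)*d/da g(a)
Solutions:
 g(a) = C1 + Integral(a/cos(a), a)


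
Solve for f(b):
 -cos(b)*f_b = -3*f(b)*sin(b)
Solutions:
 f(b) = C1/cos(b)^3


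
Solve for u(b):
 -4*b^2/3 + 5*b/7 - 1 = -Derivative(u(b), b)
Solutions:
 u(b) = C1 + 4*b^3/9 - 5*b^2/14 + b


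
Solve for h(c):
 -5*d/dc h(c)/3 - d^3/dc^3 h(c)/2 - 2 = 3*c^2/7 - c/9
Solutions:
 h(c) = C1 + C2*sin(sqrt(30)*c/3) + C3*cos(sqrt(30)*c/3) - 3*c^3/35 + c^2/30 - 183*c/175


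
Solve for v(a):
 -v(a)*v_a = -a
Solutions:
 v(a) = -sqrt(C1 + a^2)
 v(a) = sqrt(C1 + a^2)


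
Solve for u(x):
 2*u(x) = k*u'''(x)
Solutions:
 u(x) = C1*exp(2^(1/3)*x*(1/k)^(1/3)) + C2*exp(2^(1/3)*x*(-1 + sqrt(3)*I)*(1/k)^(1/3)/2) + C3*exp(-2^(1/3)*x*(1 + sqrt(3)*I)*(1/k)^(1/3)/2)


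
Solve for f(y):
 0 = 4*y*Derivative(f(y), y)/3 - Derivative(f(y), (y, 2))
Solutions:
 f(y) = C1 + C2*erfi(sqrt(6)*y/3)


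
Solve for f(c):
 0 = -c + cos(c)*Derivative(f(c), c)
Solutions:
 f(c) = C1 + Integral(c/cos(c), c)


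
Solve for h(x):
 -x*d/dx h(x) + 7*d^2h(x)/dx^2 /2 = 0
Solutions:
 h(x) = C1 + C2*erfi(sqrt(7)*x/7)


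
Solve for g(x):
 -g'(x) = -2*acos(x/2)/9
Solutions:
 g(x) = C1 + 2*x*acos(x/2)/9 - 2*sqrt(4 - x^2)/9


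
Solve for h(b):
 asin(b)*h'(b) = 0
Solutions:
 h(b) = C1


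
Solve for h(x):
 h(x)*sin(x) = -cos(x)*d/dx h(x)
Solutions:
 h(x) = C1*cos(x)


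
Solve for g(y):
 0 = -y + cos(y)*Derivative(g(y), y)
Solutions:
 g(y) = C1 + Integral(y/cos(y), y)


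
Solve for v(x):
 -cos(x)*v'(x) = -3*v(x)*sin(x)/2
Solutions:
 v(x) = C1/cos(x)^(3/2)


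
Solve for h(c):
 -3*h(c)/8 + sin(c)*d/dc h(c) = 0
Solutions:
 h(c) = C1*(cos(c) - 1)^(3/16)/(cos(c) + 1)^(3/16)


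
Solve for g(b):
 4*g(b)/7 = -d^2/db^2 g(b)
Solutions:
 g(b) = C1*sin(2*sqrt(7)*b/7) + C2*cos(2*sqrt(7)*b/7)


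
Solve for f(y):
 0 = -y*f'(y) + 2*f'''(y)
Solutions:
 f(y) = C1 + Integral(C2*airyai(2^(2/3)*y/2) + C3*airybi(2^(2/3)*y/2), y)


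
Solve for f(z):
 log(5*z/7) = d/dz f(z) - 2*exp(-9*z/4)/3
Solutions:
 f(z) = C1 + z*log(z) + z*(-log(7) - 1 + log(5)) - 8*exp(-9*z/4)/27


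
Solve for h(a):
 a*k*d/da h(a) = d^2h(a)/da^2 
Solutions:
 h(a) = Piecewise((-sqrt(2)*sqrt(pi)*C1*erf(sqrt(2)*a*sqrt(-k)/2)/(2*sqrt(-k)) - C2, (k > 0) | (k < 0)), (-C1*a - C2, True))


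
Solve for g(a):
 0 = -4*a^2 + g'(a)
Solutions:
 g(a) = C1 + 4*a^3/3


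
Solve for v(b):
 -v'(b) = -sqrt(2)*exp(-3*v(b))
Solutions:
 v(b) = log(C1 + 3*sqrt(2)*b)/3
 v(b) = log((-3^(1/3) - 3^(5/6)*I)*(C1 + sqrt(2)*b)^(1/3)/2)
 v(b) = log((-3^(1/3) + 3^(5/6)*I)*(C1 + sqrt(2)*b)^(1/3)/2)


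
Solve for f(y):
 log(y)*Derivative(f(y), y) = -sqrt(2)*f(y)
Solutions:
 f(y) = C1*exp(-sqrt(2)*li(y))


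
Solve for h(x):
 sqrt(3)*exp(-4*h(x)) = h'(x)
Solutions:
 h(x) = log(-I*(C1 + 4*sqrt(3)*x)^(1/4))
 h(x) = log(I*(C1 + 4*sqrt(3)*x)^(1/4))
 h(x) = log(-(C1 + 4*sqrt(3)*x)^(1/4))
 h(x) = log(C1 + 4*sqrt(3)*x)/4


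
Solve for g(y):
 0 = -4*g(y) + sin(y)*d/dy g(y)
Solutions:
 g(y) = C1*(cos(y)^2 - 2*cos(y) + 1)/(cos(y)^2 + 2*cos(y) + 1)


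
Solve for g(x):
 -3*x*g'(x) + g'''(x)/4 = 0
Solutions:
 g(x) = C1 + Integral(C2*airyai(12^(1/3)*x) + C3*airybi(12^(1/3)*x), x)


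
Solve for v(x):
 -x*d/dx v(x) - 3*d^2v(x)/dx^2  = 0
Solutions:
 v(x) = C1 + C2*erf(sqrt(6)*x/6)


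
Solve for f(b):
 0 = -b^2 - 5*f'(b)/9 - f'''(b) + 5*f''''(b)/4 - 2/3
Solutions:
 f(b) = C1 + C2*exp(b*(-2^(1/3)*(5*sqrt(6585) + 407)^(1/3) - 8*2^(2/3)/(5*sqrt(6585) + 407)^(1/3) + 8)/30)*sin(2^(1/3)*sqrt(3)*b*(-(5*sqrt(6585) + 407)^(1/3) + 8*2^(1/3)/(5*sqrt(6585) + 407)^(1/3))/30) + C3*exp(b*(-2^(1/3)*(5*sqrt(6585) + 407)^(1/3) - 8*2^(2/3)/(5*sqrt(6585) + 407)^(1/3) + 8)/30)*cos(2^(1/3)*sqrt(3)*b*(-(5*sqrt(6585) + 407)^(1/3) + 8*2^(1/3)/(5*sqrt(6585) + 407)^(1/3))/30) + C4*exp(b*(8*2^(2/3)/(5*sqrt(6585) + 407)^(1/3) + 4 + 2^(1/3)*(5*sqrt(6585) + 407)^(1/3))/15) - 3*b^3/5 + 132*b/25


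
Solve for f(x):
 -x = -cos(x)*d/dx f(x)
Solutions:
 f(x) = C1 + Integral(x/cos(x), x)


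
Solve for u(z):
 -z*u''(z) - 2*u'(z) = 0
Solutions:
 u(z) = C1 + C2/z


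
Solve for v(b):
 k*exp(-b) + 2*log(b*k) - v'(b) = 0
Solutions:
 v(b) = C1 + 2*b*log(b*k) - 2*b - k*exp(-b)


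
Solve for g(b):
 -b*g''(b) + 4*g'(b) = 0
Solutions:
 g(b) = C1 + C2*b^5


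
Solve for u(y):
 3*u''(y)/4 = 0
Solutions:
 u(y) = C1 + C2*y


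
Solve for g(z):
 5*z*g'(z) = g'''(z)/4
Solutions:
 g(z) = C1 + Integral(C2*airyai(20^(1/3)*z) + C3*airybi(20^(1/3)*z), z)


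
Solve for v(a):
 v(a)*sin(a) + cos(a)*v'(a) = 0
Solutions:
 v(a) = C1*cos(a)


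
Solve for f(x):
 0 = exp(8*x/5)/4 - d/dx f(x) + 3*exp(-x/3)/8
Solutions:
 f(x) = C1 + 5*exp(8*x/5)/32 - 9*exp(-x/3)/8


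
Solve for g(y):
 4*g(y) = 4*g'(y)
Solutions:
 g(y) = C1*exp(y)


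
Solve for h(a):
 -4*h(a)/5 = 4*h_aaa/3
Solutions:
 h(a) = C3*exp(-3^(1/3)*5^(2/3)*a/5) + (C1*sin(3^(5/6)*5^(2/3)*a/10) + C2*cos(3^(5/6)*5^(2/3)*a/10))*exp(3^(1/3)*5^(2/3)*a/10)


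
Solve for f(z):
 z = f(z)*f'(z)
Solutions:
 f(z) = -sqrt(C1 + z^2)
 f(z) = sqrt(C1 + z^2)


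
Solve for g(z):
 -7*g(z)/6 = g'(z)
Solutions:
 g(z) = C1*exp(-7*z/6)


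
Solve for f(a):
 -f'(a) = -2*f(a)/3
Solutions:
 f(a) = C1*exp(2*a/3)


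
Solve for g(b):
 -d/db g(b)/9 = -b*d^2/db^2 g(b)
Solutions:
 g(b) = C1 + C2*b^(10/9)


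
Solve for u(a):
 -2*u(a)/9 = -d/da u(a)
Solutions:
 u(a) = C1*exp(2*a/9)


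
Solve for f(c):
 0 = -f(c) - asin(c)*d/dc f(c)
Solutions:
 f(c) = C1*exp(-Integral(1/asin(c), c))


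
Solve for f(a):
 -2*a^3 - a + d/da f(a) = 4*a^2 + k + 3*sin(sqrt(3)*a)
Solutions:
 f(a) = C1 + a^4/2 + 4*a^3/3 + a^2/2 + a*k - sqrt(3)*cos(sqrt(3)*a)


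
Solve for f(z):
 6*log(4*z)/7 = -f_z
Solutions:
 f(z) = C1 - 6*z*log(z)/7 - 12*z*log(2)/7 + 6*z/7


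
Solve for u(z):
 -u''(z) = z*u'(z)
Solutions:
 u(z) = C1 + C2*erf(sqrt(2)*z/2)


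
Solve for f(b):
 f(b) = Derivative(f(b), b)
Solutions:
 f(b) = C1*exp(b)


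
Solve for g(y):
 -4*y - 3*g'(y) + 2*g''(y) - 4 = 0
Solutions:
 g(y) = C1 + C2*exp(3*y/2) - 2*y^2/3 - 20*y/9


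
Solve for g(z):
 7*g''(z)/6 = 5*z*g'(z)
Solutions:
 g(z) = C1 + C2*erfi(sqrt(105)*z/7)


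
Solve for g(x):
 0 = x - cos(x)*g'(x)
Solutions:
 g(x) = C1 + Integral(x/cos(x), x)


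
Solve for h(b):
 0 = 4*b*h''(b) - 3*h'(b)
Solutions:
 h(b) = C1 + C2*b^(7/4)


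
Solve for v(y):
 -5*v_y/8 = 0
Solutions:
 v(y) = C1


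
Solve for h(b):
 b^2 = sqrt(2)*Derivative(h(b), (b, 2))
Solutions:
 h(b) = C1 + C2*b + sqrt(2)*b^4/24


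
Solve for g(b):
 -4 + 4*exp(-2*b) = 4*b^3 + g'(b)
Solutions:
 g(b) = C1 - b^4 - 4*b - 2*exp(-2*b)


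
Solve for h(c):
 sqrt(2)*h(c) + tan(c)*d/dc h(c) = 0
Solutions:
 h(c) = C1/sin(c)^(sqrt(2))


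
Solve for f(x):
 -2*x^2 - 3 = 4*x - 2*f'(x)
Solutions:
 f(x) = C1 + x^3/3 + x^2 + 3*x/2


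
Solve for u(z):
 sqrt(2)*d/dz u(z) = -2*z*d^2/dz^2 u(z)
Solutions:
 u(z) = C1 + C2*z^(1 - sqrt(2)/2)


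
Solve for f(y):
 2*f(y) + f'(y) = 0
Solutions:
 f(y) = C1*exp(-2*y)


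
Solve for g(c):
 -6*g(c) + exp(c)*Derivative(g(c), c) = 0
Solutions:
 g(c) = C1*exp(-6*exp(-c))


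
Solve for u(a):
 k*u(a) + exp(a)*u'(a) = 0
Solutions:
 u(a) = C1*exp(k*exp(-a))


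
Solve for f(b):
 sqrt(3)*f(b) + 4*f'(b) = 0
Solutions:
 f(b) = C1*exp(-sqrt(3)*b/4)


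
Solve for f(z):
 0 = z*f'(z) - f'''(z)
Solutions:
 f(z) = C1 + Integral(C2*airyai(z) + C3*airybi(z), z)


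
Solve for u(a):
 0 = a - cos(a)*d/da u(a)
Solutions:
 u(a) = C1 + Integral(a/cos(a), a)


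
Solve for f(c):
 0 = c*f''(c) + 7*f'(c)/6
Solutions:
 f(c) = C1 + C2/c^(1/6)


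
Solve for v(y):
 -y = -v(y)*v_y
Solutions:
 v(y) = -sqrt(C1 + y^2)
 v(y) = sqrt(C1 + y^2)


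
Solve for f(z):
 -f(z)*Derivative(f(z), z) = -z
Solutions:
 f(z) = -sqrt(C1 + z^2)
 f(z) = sqrt(C1 + z^2)


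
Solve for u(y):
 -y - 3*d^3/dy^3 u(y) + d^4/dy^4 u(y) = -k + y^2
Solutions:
 u(y) = C1 + C2*y + C3*y^2 + C4*exp(3*y) - y^5/180 - 5*y^4/216 + y^3*(9*k - 5)/162


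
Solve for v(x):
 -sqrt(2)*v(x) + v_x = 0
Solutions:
 v(x) = C1*exp(sqrt(2)*x)


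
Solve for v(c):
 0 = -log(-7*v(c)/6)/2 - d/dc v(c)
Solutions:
 2*Integral(1/(log(-_y) - log(6) + log(7)), (_y, v(c))) = C1 - c


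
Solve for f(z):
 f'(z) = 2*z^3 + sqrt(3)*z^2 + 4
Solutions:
 f(z) = C1 + z^4/2 + sqrt(3)*z^3/3 + 4*z


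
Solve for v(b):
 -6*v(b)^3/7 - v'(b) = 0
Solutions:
 v(b) = -sqrt(14)*sqrt(-1/(C1 - 6*b))/2
 v(b) = sqrt(14)*sqrt(-1/(C1 - 6*b))/2


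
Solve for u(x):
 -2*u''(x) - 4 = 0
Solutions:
 u(x) = C1 + C2*x - x^2


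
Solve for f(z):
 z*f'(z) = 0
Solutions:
 f(z) = C1


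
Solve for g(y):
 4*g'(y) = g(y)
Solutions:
 g(y) = C1*exp(y/4)


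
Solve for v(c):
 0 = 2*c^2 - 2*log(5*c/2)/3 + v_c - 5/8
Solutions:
 v(c) = C1 - 2*c^3/3 + 2*c*log(c)/3 - 2*c*log(2)/3 - c/24 + 2*c*log(5)/3


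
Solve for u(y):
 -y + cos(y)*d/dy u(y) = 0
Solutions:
 u(y) = C1 + Integral(y/cos(y), y)


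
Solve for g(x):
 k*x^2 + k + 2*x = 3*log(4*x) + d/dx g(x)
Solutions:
 g(x) = C1 + k*x^3/3 + k*x + x^2 - 3*x*log(x) - x*log(64) + 3*x


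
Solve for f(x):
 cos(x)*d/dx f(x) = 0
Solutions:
 f(x) = C1


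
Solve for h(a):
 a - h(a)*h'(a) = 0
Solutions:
 h(a) = -sqrt(C1 + a^2)
 h(a) = sqrt(C1 + a^2)


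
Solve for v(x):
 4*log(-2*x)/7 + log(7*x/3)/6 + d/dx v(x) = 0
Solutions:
 v(x) = C1 - 31*x*log(x)/42 + x*(-24*log(2) - 7*log(7) + 7*log(3) + 31 - 24*I*pi)/42


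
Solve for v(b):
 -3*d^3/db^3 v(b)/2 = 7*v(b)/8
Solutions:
 v(b) = C3*exp(b*(-126^(1/3) + 3*14^(1/3)*3^(2/3))/24)*sin(14^(1/3)*3^(1/6)*b/4) + C4*exp(b*(-126^(1/3) + 3*14^(1/3)*3^(2/3))/24)*cos(14^(1/3)*3^(1/6)*b/4) + C5*exp(-b*(126^(1/3) + 3*14^(1/3)*3^(2/3))/24) + (C1*sin(14^(1/3)*3^(1/6)*b/4) + C2*cos(14^(1/3)*3^(1/6)*b/4))*exp(126^(1/3)*b/12)


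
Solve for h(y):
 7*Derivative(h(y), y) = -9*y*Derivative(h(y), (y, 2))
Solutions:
 h(y) = C1 + C2*y^(2/9)


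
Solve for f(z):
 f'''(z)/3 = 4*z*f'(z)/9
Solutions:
 f(z) = C1 + Integral(C2*airyai(6^(2/3)*z/3) + C3*airybi(6^(2/3)*z/3), z)


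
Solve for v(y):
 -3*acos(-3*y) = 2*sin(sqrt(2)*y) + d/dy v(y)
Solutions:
 v(y) = C1 - 3*y*acos(-3*y) - sqrt(1 - 9*y^2) + sqrt(2)*cos(sqrt(2)*y)


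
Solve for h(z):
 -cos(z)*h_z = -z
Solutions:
 h(z) = C1 + Integral(z/cos(z), z)


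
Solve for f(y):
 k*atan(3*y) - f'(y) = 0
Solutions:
 f(y) = C1 + k*(y*atan(3*y) - log(9*y^2 + 1)/6)


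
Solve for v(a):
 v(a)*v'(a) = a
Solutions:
 v(a) = -sqrt(C1 + a^2)
 v(a) = sqrt(C1 + a^2)


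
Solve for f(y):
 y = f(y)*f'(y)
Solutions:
 f(y) = -sqrt(C1 + y^2)
 f(y) = sqrt(C1 + y^2)


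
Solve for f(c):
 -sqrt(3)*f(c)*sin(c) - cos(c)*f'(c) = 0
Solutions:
 f(c) = C1*cos(c)^(sqrt(3))


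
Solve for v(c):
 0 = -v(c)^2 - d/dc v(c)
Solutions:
 v(c) = 1/(C1 + c)


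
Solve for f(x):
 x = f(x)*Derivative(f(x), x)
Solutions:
 f(x) = -sqrt(C1 + x^2)
 f(x) = sqrt(C1 + x^2)


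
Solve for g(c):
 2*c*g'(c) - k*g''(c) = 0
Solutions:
 g(c) = C1 + C2*erf(c*sqrt(-1/k))/sqrt(-1/k)


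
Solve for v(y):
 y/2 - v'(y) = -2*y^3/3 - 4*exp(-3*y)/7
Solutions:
 v(y) = C1 + y^4/6 + y^2/4 - 4*exp(-3*y)/21


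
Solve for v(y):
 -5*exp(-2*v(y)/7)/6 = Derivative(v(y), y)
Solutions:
 v(y) = 7*log(-sqrt(C1 - 5*y)) - 7*log(21)/2
 v(y) = 7*log(C1 - 5*y)/2 - 7*log(21)/2


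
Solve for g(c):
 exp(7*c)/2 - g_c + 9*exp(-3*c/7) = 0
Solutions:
 g(c) = C1 + exp(7*c)/14 - 21*exp(-3*c/7)


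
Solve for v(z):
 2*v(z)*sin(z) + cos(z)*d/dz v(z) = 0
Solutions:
 v(z) = C1*cos(z)^2


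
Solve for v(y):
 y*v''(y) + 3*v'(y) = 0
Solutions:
 v(y) = C1 + C2/y^2


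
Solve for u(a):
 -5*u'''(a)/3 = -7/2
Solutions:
 u(a) = C1 + C2*a + C3*a^2 + 7*a^3/20
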